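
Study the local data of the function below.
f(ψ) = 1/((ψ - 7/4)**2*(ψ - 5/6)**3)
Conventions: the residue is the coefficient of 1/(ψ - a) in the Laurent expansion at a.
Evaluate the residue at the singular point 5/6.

The residue is 62208/14641.

At the order-3 pole 5/6 set g(ψ) = (ψ - (5/6))^3*f(ψ) = (ψ - 7/4)**(-2).
Order-3 pole: residue = g''(a)/2; g''(5/6) = 124416/14641, so the residue is 62208/14641.


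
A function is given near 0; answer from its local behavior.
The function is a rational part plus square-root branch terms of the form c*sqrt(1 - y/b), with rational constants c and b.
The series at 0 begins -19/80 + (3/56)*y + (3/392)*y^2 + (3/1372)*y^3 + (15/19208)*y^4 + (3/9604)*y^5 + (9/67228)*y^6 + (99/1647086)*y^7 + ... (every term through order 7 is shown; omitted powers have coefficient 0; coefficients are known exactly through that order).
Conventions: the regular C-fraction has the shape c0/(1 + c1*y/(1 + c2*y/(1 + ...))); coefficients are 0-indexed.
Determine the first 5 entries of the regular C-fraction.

Taylor coefficients (read off): a_0 = -19/80, a_1 = 3/56, a_2 = 3/392, a_3 = 3/1372, a_4 = 15/19208.
c0 = a_0 = -19/80. Peel one level at a time: if S = 1 + c*y/S' with S'(0) = 1, then c is the y-coefficient of S and S' = c*y/(S - 1).
S_1 = c0/f = 1 + (30/133)*y + (30/361)*y^2 + ...; c1 = 30/133.
S_2 = c1*y/(S_1 - 1) = 1 + (-7/19)*y + (-1/49)*y^2 + ...; c2 = -7/19.
S_3 = c2*y/(S_2 - 1) = 1 + (-19/343)*y + (-1501/117649)*y^2 + ...; c3 = -19/343.
S_4 = c3*y/(S_3 - 1) = 1 + (-79/343)*y + ...; c4 = -79/343.

The regular C-fraction coefficients are [-19/80, 30/133, -7/19, -19/343, -79/343].


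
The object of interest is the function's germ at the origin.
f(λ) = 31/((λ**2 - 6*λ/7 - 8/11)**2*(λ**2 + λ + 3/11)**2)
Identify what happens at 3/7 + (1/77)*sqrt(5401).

The point is a pole of order 2.

The denominator factor λ**2 - 6*λ/7 - 8/11 vanishes at 3/7 + (1/77)*sqrt(5401) and appears to the power 2; the numerator there equals 31, nonzero, and no other factor vanishes.
Hence a pole whose order is the multiplicity, 2.


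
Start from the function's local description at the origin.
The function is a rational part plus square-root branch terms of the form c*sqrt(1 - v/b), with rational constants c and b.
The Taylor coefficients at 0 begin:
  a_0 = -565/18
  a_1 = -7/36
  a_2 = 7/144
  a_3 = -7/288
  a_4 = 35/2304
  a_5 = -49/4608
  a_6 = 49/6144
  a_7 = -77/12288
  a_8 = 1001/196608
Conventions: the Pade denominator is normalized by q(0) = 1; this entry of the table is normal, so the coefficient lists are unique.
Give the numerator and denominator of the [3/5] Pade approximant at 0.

The Pade approximant has numerator coefficients [-565/18, -194172943/3665504, -194197737/7331008, -323737277/87972096]; denominator coefficients [1, 3081667/1832752, 191307/229094, 417485/3665504, -6755/29324032, 1449/234592256].

Taylor coefficients needed (read off): a_0 = -565/18, a_1 = -7/36, a_2 = 7/144, a_3 = -7/288, a_4 = 35/2304, a_5 = -49/4608, a_6 = 49/6144, a_7 = -77/12288, a_8 = 1001/196608.
Write the denominator as Q(v) = 1 + q1*v + q2*v^2 + q3*v^3 + q4*v^4 + q5*v^5. Requiring Q*f - P = O(v^9) with deg P <= 3 kills the coefficients of v^4..v^8 in Q*f:
  v^4: a_4 + q1*a_3 + q2*a_2 + q3*a_1 + q4*a_0 = 0, i.e. 35/2304 + (-7/288)*q1 + (7/144)*q2 + (-7/36)*q3 + (-565/18)*q4 = 0.
  v^5: a_5 + q1*a_4 + q2*a_3 + q3*a_2 + q4*a_1 + q5*a_0 = 0, i.e. -49/4608 + (35/2304)*q1 + (-7/288)*q2 + (7/144)*q3 + (-7/36)*q4 + (-565/18)*q5 = 0.
  v^6: a_6 + q1*a_5 + q2*a_4 + q3*a_3 + q4*a_2 + q5*a_1 = 0, i.e. 49/6144 + (-49/4608)*q1 + (35/2304)*q2 + (-7/288)*q3 + (7/144)*q4 + (-7/36)*q5 = 0.
  v^7: a_7 + q1*a_6 + q2*a_5 + q3*a_4 + q4*a_3 + q5*a_2 = 0, i.e. -77/12288 + (49/6144)*q1 + (-49/4608)*q2 + (35/2304)*q3 + (-7/288)*q4 + (7/144)*q5 = 0.
  v^8: a_8 + q1*a_7 + q2*a_6 + q3*a_5 + q4*a_4 + q5*a_3 = 0, i.e. 1001/196608 + (-77/12288)*q1 + (49/6144)*q2 + (-49/4608)*q3 + (35/2304)*q4 + (-7/288)*q5 = 0.
Solving this linear system: q1 = 3081667/1832752, q2 = 191307/229094, q3 = 417485/3665504, q4 = -6755/29324032, q5 = 1449/234592256.
The numerator is Q*f truncated at degree 3: P0 = a_0 = -565/18; P1 = a_1 + q1*a_0 = -194172943/3665504; P2 = a_2 + q1*a_1 + q2*a_0 = -194197737/7331008; P3 = a_3 + q1*a_2 + q2*a_1 + q3*a_0 = -323737277/87972096.


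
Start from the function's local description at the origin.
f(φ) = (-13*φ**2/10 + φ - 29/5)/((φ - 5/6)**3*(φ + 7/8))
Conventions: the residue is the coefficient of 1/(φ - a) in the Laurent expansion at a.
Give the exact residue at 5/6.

At the order-3 pole 5/6 set g(φ) = (φ - (5/6))^3*f(φ) = (-13*φ**2/10 + φ - 29/5)/(φ + 7/8).
Order-3 pole: residue = g''(a)/2; g''(5/6) = -1060344/344605, so the residue is -530172/344605.

The residue is -530172/344605.


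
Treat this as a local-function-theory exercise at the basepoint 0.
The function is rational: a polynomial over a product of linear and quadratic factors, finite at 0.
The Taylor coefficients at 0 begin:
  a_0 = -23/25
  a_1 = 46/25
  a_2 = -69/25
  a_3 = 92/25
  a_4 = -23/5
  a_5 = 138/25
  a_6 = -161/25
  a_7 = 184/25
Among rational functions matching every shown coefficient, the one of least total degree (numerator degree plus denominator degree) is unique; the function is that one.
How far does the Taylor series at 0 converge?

No rational of total degree below 2 reproduces all 8 coefficients; solving the [0/2] Pade equations on them gives f(χ) = -23/(25*(χ + 1)**2), whose expansion matches every shown term.
Denominator factor (χ + 1)^2: pole of order 2 at -1, modulus 1.
The radius of convergence is the smallest modulus among the singular points: 1.

The radius of convergence is 1.


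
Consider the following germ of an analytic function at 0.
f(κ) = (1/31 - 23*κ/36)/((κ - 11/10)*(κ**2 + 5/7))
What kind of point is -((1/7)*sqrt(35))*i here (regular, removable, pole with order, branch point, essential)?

The denominator factor κ**2 + 5/7 vanishes at -((1/7)*sqrt(35))*i and appears to the power 1; the numerator there equals (1/31) + ((23/252)*sqrt(35))*i, nonzero, and no other factor vanishes.
Hence a pole whose order is the multiplicity, 1.

The point is a pole of order 1.


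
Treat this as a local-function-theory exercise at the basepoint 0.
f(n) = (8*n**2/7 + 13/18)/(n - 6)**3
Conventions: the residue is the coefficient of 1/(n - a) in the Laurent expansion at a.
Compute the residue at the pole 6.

At the order-3 pole 6 set g(n) = (n - (6))^3*f(n) = 8*n**2/7 + 13/18.
Order-3 pole: residue = g''(a)/2; g''(6) = 16/7, so the residue is 8/7.

The residue is 8/7.


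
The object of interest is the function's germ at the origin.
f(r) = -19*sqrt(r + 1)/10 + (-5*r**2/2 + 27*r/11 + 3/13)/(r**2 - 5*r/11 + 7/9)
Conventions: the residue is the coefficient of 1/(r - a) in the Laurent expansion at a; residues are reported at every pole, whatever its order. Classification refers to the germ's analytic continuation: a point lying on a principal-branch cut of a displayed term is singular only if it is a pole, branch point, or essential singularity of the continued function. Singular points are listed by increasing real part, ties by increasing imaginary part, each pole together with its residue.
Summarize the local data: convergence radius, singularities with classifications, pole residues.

Radius of convergence at 0: (1/3)*sqrt(7).
At -1: an algebraic (square-root) branch point.
At (5/22) - ((1/66)*sqrt(3163))*i: a pole of order 1; residue (29/44) + ((140143/5427708)*sqrt(3163))*i.
At (5/22) + ((1/66)*sqrt(3163))*i: a pole of order 1; residue (29/44) - ((140143/5427708)*sqrt(3163))*i.

Denominator factor (r**2 - 5*r/11 + 7/9): discriminant -3163/1089, complex-conjugate roots (5/22) + ((1/66)*sqrt(3163))*i and (5/22) - ((1/66)*sqrt(3163))*i; poles of order 1, moduli (1/3)*sqrt(7) and (1/3)*sqrt(7).
Branch term (-19/10)*sqrt(1 - r/(-1)): its argument vanishes at r = -1, a square-root branch point, modulus 1.
The radius of convergence is the smallest modulus among the singular points: (1/3)*sqrt(7).
The branch term is analytic at (5/22) - ((1/66)*sqrt(3163))*i and contributes nothing to the residue; only the rational part matters.
The factor r**2 - 5*r/11 + 7/9 splits as (r - a)(r - a') with a = (5/22) - ((1/66)*sqrt(3163))*i, a' = (5/22) + ((1/66)*sqrt(3163))*i. At the order-1 pole a set g(r) = (r - a)*(rational part) = [-5*r**2/2 + 27*r/11 + 3/13] / (r - a').
Simple pole: residue = g(a) at a = (5/22) - ((1/66)*sqrt(3163))*i, which is (29/44) + ((140143/5427708)*sqrt(3163))*i.
The branch term is analytic at (5/22) + ((1/66)*sqrt(3163))*i and contributes nothing to the residue; only the rational part matters.
The factor r**2 - 5*r/11 + 7/9 splits as (r - a)(r - a') with a = (5/22) + ((1/66)*sqrt(3163))*i, a' = (5/22) - ((1/66)*sqrt(3163))*i. At the order-1 pole a set g(r) = (r - a)*(rational part) = [-5*r**2/2 + 27*r/11 + 3/13] / (r - a').
Simple pole: residue = g(a) at a = (5/22) + ((1/66)*sqrt(3163))*i, which is (29/44) - ((140143/5427708)*sqrt(3163))*i.
List the singular points by increasing real part (a conjugate pair: the negative imaginary part first).


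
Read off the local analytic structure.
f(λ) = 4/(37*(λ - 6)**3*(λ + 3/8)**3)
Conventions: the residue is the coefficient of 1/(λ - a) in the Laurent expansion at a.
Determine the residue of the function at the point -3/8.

At the order-3 pole -3/8 set g(λ) = (λ - (-3/8))^3*f(λ) = 4/(37*(λ - 6)**3).
Order-3 pole: residue = g''(a)/2; g''(-3/8) = -524288/4255311429, so the residue is -262144/4255311429.

The residue is -262144/4255311429.


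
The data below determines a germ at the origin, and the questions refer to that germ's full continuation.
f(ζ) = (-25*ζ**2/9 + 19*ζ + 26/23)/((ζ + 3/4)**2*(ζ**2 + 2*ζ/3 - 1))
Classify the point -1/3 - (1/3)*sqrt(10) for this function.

The denominator factor ζ**2 + 2*ζ/3 - 1 vanishes at -1/3 - (1/3)*sqrt(10) and appears to the power 1; the numerator there equals -16018/1863 - (563/81)*sqrt(10), nonzero, and no other factor vanishes.
Hence a pole whose order is the multiplicity, 1.

The point is a pole of order 1.


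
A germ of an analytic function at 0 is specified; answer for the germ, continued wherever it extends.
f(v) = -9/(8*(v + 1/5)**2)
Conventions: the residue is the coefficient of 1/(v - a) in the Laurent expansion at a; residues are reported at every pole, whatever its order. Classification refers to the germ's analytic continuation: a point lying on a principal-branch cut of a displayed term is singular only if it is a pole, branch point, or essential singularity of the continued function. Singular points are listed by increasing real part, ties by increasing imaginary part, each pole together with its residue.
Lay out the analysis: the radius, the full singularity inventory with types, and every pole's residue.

Radius of convergence at 0: 1/5.
At -1/5: a pole of order 2; residue 0.

Denominator factor (v + 1/5)^2: pole of order 2 at -1/5, modulus 1/5.
The radius of convergence is the smallest modulus among the singular points: 1/5.
At the order-2 pole -1/5 set g(v) = (v - (-1/5))^2*f(v) = -9/8.
Order-2 pole: residue = g'(a); g'(-1/5) = 0, so the residue is 0.


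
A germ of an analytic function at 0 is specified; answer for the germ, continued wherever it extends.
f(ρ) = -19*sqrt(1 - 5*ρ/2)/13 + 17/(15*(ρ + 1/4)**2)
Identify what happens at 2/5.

The term (-19/13)*sqrt(1 - ρ/(2/5)) has argument 1 - 2/5/(2/5) = 0 at 2/5: a square-root (algebraic, two-sheeted) branch point; the remaining terms are analytic or single-valued there.

The point is an algebraic (square-root) branch point.


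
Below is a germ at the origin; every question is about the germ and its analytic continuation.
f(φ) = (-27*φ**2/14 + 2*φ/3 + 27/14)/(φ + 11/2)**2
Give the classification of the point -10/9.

The point is a regular point.

Denominator factors: φ + 11/2 = 79/18 at φ = -10/9 — none vanishes.
So the germ continues analytically to -10/9.


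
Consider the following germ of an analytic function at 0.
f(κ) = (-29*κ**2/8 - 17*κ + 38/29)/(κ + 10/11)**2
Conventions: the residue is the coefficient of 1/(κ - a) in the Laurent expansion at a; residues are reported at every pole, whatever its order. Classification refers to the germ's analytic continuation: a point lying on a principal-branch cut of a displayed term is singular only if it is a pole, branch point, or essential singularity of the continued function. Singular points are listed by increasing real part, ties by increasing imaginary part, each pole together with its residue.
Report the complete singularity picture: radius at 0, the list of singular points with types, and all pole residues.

Denominator factor (κ + 10/11)^2: pole of order 2 at -10/11, modulus 10/11.
The radius of convergence is the smallest modulus among the singular points: 10/11.
At the order-2 pole -10/11 set g(κ) = (κ - (-10/11))^2*f(κ) = -29*κ**2/8 - 17*κ + 38/29.
Order-2 pole: residue = g'(a); g'(-10/11) = -229/22, so the residue is -229/22.

Radius of convergence at 0: 10/11.
At -10/11: a pole of order 2; residue -229/22.


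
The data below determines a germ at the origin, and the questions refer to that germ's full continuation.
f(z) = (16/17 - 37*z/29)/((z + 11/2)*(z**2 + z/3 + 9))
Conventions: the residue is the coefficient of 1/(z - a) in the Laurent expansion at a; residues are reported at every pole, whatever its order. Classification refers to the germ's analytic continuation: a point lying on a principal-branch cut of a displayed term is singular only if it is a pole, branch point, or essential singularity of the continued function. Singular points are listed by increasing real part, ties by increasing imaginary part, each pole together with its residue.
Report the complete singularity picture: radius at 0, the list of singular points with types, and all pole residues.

Radius of convergence at 0: 3.
At -11/2: a pole of order 1; residue 47082/221357.
At (-1/6) - ((1/6)*sqrt(323))*i: a pole of order 1; residue (-23541/221357) - ((93951/71498311)*sqrt(323))*i.
At (-1/6) + ((1/6)*sqrt(323))*i: a pole of order 1; residue (-23541/221357) + ((93951/71498311)*sqrt(323))*i.

Denominator factor (z**2 + z/3 + 9): discriminant -323/9, complex-conjugate roots (-1/6) + ((1/6)*sqrt(323))*i and (-1/6) - ((1/6)*sqrt(323))*i; poles of order 1, moduli 3 and 3.
Denominator factor (z + 11/2): pole of order 1 at -11/2, modulus 11/2.
The radius of convergence is the smallest modulus among the singular points: 3.
At the order-1 pole -11/2 set g(z) = (z - (-11/2))*f(z) = (16/17 - 37*z/29)/(z**2 + z/3 + 9).
Simple pole: residue = g(a) at a = -11/2, which is 47082/221357.
The factor z**2 + z/3 + 9 splits as (z - a)(z - a') with a = (-1/6) - ((1/6)*sqrt(323))*i, a' = (-1/6) + ((1/6)*sqrt(323))*i. At the order-1 pole a set g(z) = (z - a)*f(z) = [(16/17 - 37*z/29)/(z + 11/2)] / (z - a').
Simple pole: residue = g(a) at a = (-1/6) - ((1/6)*sqrt(323))*i, which is (-23541/221357) - ((93951/71498311)*sqrt(323))*i.
The factor z**2 + z/3 + 9 splits as (z - a)(z - a') with a = (-1/6) + ((1/6)*sqrt(323))*i, a' = (-1/6) - ((1/6)*sqrt(323))*i. At the order-1 pole a set g(z) = (z - a)*f(z) = [(16/17 - 37*z/29)/(z + 11/2)] / (z - a').
Simple pole: residue = g(a) at a = (-1/6) + ((1/6)*sqrt(323))*i, which is (-23541/221357) + ((93951/71498311)*sqrt(323))*i.
List the singular points by increasing real part (a conjugate pair: the negative imaginary part first).


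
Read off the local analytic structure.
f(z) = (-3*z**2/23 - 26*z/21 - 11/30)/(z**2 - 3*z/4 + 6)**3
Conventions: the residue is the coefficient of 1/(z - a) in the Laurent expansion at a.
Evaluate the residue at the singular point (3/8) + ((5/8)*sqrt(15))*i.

The factor z**2 - 3*z/4 + 6 splits as (z - a)(z - a') with a = (3/8) + ((5/8)*sqrt(15))*i, a' = (3/8) - ((5/8)*sqrt(15))*i. At the order-3 pole a set g(z) = (z - a)^3*f(z) = [-3*z**2/23 - 26*z/21 - 11/30] / (z - a')^3.
Order-3 pole: residue = g''(a)/2; g''((3/8) + ((5/8)*sqrt(15))*i) = ((10921088/8490234375)*sqrt(15))*i, so the residue is ((5460544/8490234375)*sqrt(15))*i.

The residue is ((5460544/8490234375)*sqrt(15))*i.


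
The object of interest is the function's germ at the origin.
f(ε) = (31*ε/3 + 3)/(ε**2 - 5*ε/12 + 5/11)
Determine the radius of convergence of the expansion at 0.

Denominator factor (ε**2 - 5*ε/12 + 5/11): discriminant -2605/1584, complex-conjugate roots (5/24) + ((1/264)*sqrt(28655))*i and (5/24) - ((1/264)*sqrt(28655))*i; poles of order 1, moduli (1/11)*sqrt(55) and (1/11)*sqrt(55).
The radius of convergence is the smallest modulus among the singular points: (1/11)*sqrt(55).

The radius of convergence is (1/11)*sqrt(55).


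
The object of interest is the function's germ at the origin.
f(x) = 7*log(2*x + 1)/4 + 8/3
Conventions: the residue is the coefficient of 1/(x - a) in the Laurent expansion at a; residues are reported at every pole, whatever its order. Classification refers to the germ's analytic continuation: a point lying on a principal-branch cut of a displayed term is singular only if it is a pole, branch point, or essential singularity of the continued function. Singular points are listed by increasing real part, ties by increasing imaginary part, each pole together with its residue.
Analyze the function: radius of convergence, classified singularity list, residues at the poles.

Branch term (7/4)*log(1 - x/(-1/2)): its argument vanishes at x = -1/2, a logarithmic branch point, modulus 1/2.
The radius of convergence is the smallest modulus among the singular points: 1/2.

Radius of convergence at 0: 1/2.
At -1/2: a logarithmic branch point.


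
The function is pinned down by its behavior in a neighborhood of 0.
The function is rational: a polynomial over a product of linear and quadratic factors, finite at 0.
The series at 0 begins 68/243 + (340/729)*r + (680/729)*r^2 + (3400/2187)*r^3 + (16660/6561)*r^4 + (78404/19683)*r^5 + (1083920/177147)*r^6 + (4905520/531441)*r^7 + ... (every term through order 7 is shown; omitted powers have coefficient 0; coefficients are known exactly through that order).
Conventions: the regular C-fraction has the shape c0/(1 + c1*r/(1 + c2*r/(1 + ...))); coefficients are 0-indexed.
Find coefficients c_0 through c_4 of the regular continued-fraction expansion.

The regular C-fraction coefficients are [68/243, -5/3, -1/3, 2, -11/6].

Taylor coefficients (read off): a_0 = 68/243, a_1 = 340/729, a_2 = 680/729, a_3 = 3400/2187, a_4 = 16660/6561.
c0 = a_0 = 68/243. Peel one level at a time: if S = 1 + c*r/S' with S'(0) = 1, then c is the r-coefficient of S and S' = c*r/(S - 1).
S_1 = c0/f = 1 + (-5/3)*r + (-5/9)*r^2 + ...; c1 = -5/3.
S_2 = c1*r/(S_1 - 1) = 1 + (-1/3)*r + (2/3)*r^2 + ...; c2 = -1/3.
S_3 = c2*r/(S_2 - 1) = 1 + (2)*r + (11/3)*r^2 + ...; c3 = 2.
S_4 = c3*r/(S_3 - 1) = 1 + (-11/6)*r + ...; c4 = -11/6.


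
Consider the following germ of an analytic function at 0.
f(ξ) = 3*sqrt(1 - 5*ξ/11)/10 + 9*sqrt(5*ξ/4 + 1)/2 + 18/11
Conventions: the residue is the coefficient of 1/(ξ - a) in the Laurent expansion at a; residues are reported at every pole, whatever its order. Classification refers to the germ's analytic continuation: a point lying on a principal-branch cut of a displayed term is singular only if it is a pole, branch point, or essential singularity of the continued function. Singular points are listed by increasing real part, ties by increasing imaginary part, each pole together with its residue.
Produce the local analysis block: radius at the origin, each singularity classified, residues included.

Radius of convergence at 0: 4/5.
At -4/5: an algebraic (square-root) branch point.
At 11/5: an algebraic (square-root) branch point.

Branch term (9/2)*sqrt(1 - ξ/(-4/5)): its argument vanishes at ξ = -4/5, a square-root branch point, modulus 4/5.
Branch term (3/10)*sqrt(1 - ξ/(11/5)): its argument vanishes at ξ = 11/5, a square-root branch point, modulus 11/5.
The radius of convergence is the smallest modulus among the singular points: 4/5.
List the singular points by increasing real part (a conjugate pair: the negative imaginary part first).


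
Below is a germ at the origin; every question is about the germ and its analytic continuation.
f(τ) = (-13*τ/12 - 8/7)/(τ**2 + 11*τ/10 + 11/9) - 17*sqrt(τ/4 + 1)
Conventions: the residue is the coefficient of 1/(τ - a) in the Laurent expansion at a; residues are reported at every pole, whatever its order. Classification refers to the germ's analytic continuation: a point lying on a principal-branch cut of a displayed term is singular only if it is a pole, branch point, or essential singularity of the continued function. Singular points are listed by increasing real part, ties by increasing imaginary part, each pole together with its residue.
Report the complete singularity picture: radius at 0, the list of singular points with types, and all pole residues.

Denominator factor (τ**2 + 11*τ/10 + 11/9): discriminant -3311/900, complex-conjugate roots (-11/20) + ((1/60)*sqrt(3311))*i and (-11/20) - ((1/60)*sqrt(3311))*i; poles of order 1, moduli (1/3)*sqrt(11) and (1/3)*sqrt(11).
Branch term (-17)*sqrt(1 - τ/(-4)): its argument vanishes at τ = -4, a square-root branch point, modulus 4.
The radius of convergence is the smallest modulus among the singular points: (1/3)*sqrt(11).
The branch term is analytic at (-11/20) - ((1/60)*sqrt(3311))*i and contributes nothing to the residue; only the rational part matters.
The factor τ**2 + 11*τ/10 + 11/9 splits as (τ - a)(τ - a') with a = (-11/20) - ((1/60)*sqrt(3311))*i, a' = (-11/20) + ((1/60)*sqrt(3311))*i. At the order-1 pole a set g(τ) = (τ - a)*(rational part) = [-13*τ/12 - 8/7] / (τ - a').
Simple pole: residue = g(a) at a = (-11/20) - ((1/60)*sqrt(3311))*i, which is (-13/24) - ((919/185416)*sqrt(3311))*i.
The branch term is analytic at (-11/20) + ((1/60)*sqrt(3311))*i and contributes nothing to the residue; only the rational part matters.
The factor τ**2 + 11*τ/10 + 11/9 splits as (τ - a)(τ - a') with a = (-11/20) + ((1/60)*sqrt(3311))*i, a' = (-11/20) - ((1/60)*sqrt(3311))*i. At the order-1 pole a set g(τ) = (τ - a)*(rational part) = [-13*τ/12 - 8/7] / (τ - a').
Simple pole: residue = g(a) at a = (-11/20) + ((1/60)*sqrt(3311))*i, which is (-13/24) + ((919/185416)*sqrt(3311))*i.
List the singular points by increasing real part (a conjugate pair: the negative imaginary part first).

Radius of convergence at 0: (1/3)*sqrt(11).
At -4: an algebraic (square-root) branch point.
At (-11/20) - ((1/60)*sqrt(3311))*i: a pole of order 1; residue (-13/24) - ((919/185416)*sqrt(3311))*i.
At (-11/20) + ((1/60)*sqrt(3311))*i: a pole of order 1; residue (-13/24) + ((919/185416)*sqrt(3311))*i.


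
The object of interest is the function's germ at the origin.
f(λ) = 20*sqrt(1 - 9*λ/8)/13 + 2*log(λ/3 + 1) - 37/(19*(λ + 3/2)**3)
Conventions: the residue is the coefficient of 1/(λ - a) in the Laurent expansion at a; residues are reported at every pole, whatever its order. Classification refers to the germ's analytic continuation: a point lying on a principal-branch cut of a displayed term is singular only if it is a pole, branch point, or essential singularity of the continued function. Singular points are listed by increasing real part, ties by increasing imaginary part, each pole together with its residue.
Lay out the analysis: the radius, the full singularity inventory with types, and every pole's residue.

Radius of convergence at 0: 8/9.
At -3: a logarithmic branch point.
At -3/2: a pole of order 3; residue 0.
At 8/9: an algebraic (square-root) branch point.

Denominator factor (λ + 3/2)^3: pole of order 3 at -3/2, modulus 3/2.
Branch term (2)*log(1 - λ/(-3)): its argument vanishes at λ = -3, a logarithmic branch point, modulus 3.
Branch term (20/13)*sqrt(1 - λ/(8/9)): its argument vanishes at λ = 8/9, a square-root branch point, modulus 8/9.
The radius of convergence is the smallest modulus among the singular points: 8/9.
The branch terms are analytic at -3/2 and contribute nothing to the residue; only the rational part matters.
At the order-3 pole -3/2 set g(λ) = (λ - (-3/2))^3*(rational part) = -37/19.
Order-3 pole: residue = g''(a)/2; g''(-3/2) = 0, so the residue is 0.
List the singular points by increasing real part (a conjugate pair: the negative imaginary part first).


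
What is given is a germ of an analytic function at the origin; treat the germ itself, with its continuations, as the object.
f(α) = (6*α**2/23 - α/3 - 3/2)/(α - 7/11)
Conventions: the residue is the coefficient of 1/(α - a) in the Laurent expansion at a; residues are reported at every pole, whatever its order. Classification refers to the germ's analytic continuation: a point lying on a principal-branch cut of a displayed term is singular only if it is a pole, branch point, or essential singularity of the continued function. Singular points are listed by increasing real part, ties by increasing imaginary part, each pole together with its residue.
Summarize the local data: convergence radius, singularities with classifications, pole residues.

Radius of convergence at 0: 7/11.
At 7/11: a pole of order 1; residue -26825/16698.

Denominator factor (α - 7/11): pole of order 1 at 7/11, modulus 7/11.
The radius of convergence is the smallest modulus among the singular points: 7/11.
At the order-1 pole 7/11 set g(α) = (α - (7/11))*f(α) = 6*α**2/23 - α/3 - 3/2.
Simple pole: residue = g(a) at a = 7/11, which is -26825/16698.


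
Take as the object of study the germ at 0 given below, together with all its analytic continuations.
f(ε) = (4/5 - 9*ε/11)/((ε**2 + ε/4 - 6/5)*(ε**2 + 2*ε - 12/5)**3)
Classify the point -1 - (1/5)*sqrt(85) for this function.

The denominator factor ε**2 + 2*ε - 12/5 vanishes at -1 - (1/5)*sqrt(85) and appears to the power 3; the numerator there equals 89/55 + (9/55)*sqrt(85), nonzero, and no other factor vanishes.
Hence a pole whose order is the multiplicity, 3.

The point is a pole of order 3.


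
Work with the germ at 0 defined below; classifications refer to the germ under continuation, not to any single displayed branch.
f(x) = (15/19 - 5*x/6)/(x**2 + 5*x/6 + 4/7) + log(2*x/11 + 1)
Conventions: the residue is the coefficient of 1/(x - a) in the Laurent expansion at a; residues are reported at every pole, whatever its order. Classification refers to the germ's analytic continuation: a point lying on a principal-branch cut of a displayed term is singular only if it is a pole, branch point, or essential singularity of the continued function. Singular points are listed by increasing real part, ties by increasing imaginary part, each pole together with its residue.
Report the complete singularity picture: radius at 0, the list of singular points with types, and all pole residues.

Radius of convergence at 0: (2/7)*sqrt(7).
At -11/2: a logarithmic branch point.
At (-5/12) - ((1/84)*sqrt(2807))*i: a pole of order 1; residue (-5/12) + ((1555/91428)*sqrt(2807))*i.
At (-5/12) + ((1/84)*sqrt(2807))*i: a pole of order 1; residue (-5/12) - ((1555/91428)*sqrt(2807))*i.

Denominator factor (x**2 + 5*x/6 + 4/7): discriminant -401/252, complex-conjugate roots (-5/12) + ((1/84)*sqrt(2807))*i and (-5/12) - ((1/84)*sqrt(2807))*i; poles of order 1, moduli (2/7)*sqrt(7) and (2/7)*sqrt(7).
Branch term (1)*log(1 - x/(-11/2)): its argument vanishes at x = -11/2, a logarithmic branch point, modulus 11/2.
The radius of convergence is the smallest modulus among the singular points: (2/7)*sqrt(7).
The branch term is analytic at (-5/12) - ((1/84)*sqrt(2807))*i and contributes nothing to the residue; only the rational part matters.
The factor x**2 + 5*x/6 + 4/7 splits as (x - a)(x - a') with a = (-5/12) - ((1/84)*sqrt(2807))*i, a' = (-5/12) + ((1/84)*sqrt(2807))*i. At the order-1 pole a set g(x) = (x - a)*(rational part) = [15/19 - 5*x/6] / (x - a').
Simple pole: residue = g(a) at a = (-5/12) - ((1/84)*sqrt(2807))*i, which is (-5/12) + ((1555/91428)*sqrt(2807))*i.
The branch term is analytic at (-5/12) + ((1/84)*sqrt(2807))*i and contributes nothing to the residue; only the rational part matters.
The factor x**2 + 5*x/6 + 4/7 splits as (x - a)(x - a') with a = (-5/12) + ((1/84)*sqrt(2807))*i, a' = (-5/12) - ((1/84)*sqrt(2807))*i. At the order-1 pole a set g(x) = (x - a)*(rational part) = [15/19 - 5*x/6] / (x - a').
Simple pole: residue = g(a) at a = (-5/12) + ((1/84)*sqrt(2807))*i, which is (-5/12) - ((1555/91428)*sqrt(2807))*i.
List the singular points by increasing real part (a conjugate pair: the negative imaginary part first).


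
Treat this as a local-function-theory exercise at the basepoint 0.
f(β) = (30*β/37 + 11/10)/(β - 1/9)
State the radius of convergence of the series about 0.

Denominator factor (β - 1/9): pole of order 1 at 1/9, modulus 1/9.
The radius of convergence is the smallest modulus among the singular points: 1/9.

The radius of convergence is 1/9.


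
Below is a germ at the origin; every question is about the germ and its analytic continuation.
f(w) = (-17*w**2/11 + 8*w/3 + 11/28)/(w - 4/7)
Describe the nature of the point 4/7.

The denominator factor w - 4/7 vanishes at 4/7 and appears to the power 1; the numerator there equals 9133/6468, nonzero, and no other factor vanishes.
Hence a pole whose order is the multiplicity, 1.

The point is a pole of order 1.


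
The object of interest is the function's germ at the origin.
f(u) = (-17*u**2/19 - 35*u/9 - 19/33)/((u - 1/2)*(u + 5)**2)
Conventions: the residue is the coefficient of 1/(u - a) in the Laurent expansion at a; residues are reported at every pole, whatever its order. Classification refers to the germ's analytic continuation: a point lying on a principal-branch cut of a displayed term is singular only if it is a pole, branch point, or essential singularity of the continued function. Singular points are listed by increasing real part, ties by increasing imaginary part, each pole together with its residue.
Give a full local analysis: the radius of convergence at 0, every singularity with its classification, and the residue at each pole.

Radius of convergence at 0: 1/2.
At -5: a pole of order 2; residue -182998/227601.
At 1/2: a pole of order 1; residue -20645/227601.

Denominator factor (u + 5)^2: pole of order 2 at -5, modulus 5.
Denominator factor (u - 1/2): pole of order 1 at 1/2, modulus 1/2.
The radius of convergence is the smallest modulus among the singular points: 1/2.
At the order-2 pole -5 set g(u) = (u - (-5))^2*f(u) = (-17*u**2/19 - 35*u/9 - 19/33)/(u - 1/2).
Order-2 pole: residue = g'(a); g'(-5) = -182998/227601, so the residue is -182998/227601.
At the order-1 pole 1/2 set g(u) = (u - (1/2))*f(u) = (-17*u**2/19 - 35*u/9 - 19/33)/(u + 5)**2.
Simple pole: residue = g(a) at a = 1/2, which is -20645/227601.
List the singular points by increasing real part (a conjugate pair: the negative imaginary part first).


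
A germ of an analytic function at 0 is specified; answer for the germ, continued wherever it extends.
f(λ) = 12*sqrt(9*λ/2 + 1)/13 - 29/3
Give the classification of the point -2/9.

The term (12/13)*sqrt(1 - λ/(-2/9)) has argument 1 - -2/9/(-2/9) = 0 at -2/9: a square-root (algebraic, two-sheeted) branch point; the remaining terms are analytic or single-valued there.

The point is an algebraic (square-root) branch point.


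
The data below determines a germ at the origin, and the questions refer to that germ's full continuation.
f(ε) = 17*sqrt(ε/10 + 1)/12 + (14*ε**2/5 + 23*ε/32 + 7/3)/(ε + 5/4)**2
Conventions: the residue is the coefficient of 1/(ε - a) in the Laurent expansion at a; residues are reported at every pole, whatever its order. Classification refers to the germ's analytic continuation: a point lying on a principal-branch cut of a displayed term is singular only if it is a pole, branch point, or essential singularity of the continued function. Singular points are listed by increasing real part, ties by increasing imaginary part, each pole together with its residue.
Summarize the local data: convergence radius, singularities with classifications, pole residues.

Denominator factor (ε + 5/4)^2: pole of order 2 at -5/4, modulus 5/4.
Branch term (17/12)*sqrt(1 - ε/(-10)): its argument vanishes at ε = -10, a square-root branch point, modulus 10.
The radius of convergence is the smallest modulus among the singular points: 5/4.
The branch term is analytic at -5/4 and contributes nothing to the residue; only the rational part matters.
At the order-2 pole -5/4 set g(ε) = (ε - (-5/4))^2*(rational part) = 14*ε**2/5 + 23*ε/32 + 7/3.
Order-2 pole: residue = g'(a); g'(-5/4) = -201/32, so the residue is -201/32.
List the singular points by increasing real part (a conjugate pair: the negative imaginary part first).

Radius of convergence at 0: 5/4.
At -10: an algebraic (square-root) branch point.
At -5/4: a pole of order 2; residue -201/32.


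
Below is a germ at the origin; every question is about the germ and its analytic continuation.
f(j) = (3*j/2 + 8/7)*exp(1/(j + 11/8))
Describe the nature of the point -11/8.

The exponent 1/(j - (-11/8)) has a pole at -11/8, so exp(1/(j - (-11/8))) takes every nonzero value near it: an essential singularity (not a pole of any order).

The point is an essential singularity.


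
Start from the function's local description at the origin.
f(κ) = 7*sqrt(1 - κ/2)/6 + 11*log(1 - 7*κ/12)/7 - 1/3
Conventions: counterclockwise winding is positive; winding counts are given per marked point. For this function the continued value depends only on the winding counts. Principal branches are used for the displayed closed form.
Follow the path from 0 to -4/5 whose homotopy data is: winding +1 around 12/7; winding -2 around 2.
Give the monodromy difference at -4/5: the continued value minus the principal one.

The rational part is single-valued and drops out of the difference; each branch term changes only by its own monodromy.
(7/6)*sqrt(1 - κ/(2)): winding -2 is even, the square root returns to the same sheet, contribution 0.
(11/7)*log(1 - κ/(12/7)): each positive loop around 12/7 adds 2*pi*i to the log, so winding +1 contributes (11/7)*(1)*2*pi*i = (22/7)*pi*i.
Summing the contributions at κ = -4/5 gives (22/7)*pi*i.

Continued minus principal equals (22/7)*pi*i.


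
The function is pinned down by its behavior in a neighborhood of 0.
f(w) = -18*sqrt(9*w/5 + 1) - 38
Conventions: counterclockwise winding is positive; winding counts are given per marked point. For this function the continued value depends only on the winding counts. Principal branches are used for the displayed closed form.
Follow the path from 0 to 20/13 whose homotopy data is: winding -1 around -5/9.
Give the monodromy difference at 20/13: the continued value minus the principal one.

The rational part is single-valued and drops out of the difference; each branch term changes only by its own monodromy.
(-18)*sqrt(1 - w/(-5/9)): winding -1 is odd, the square root flips sign, contributing -2*(-18)*sqrt(1 - (20/13)/(-5/9)) = -2*(-18)*sqrt(49/13) = (252/13)*sqrt(13).
Summing the contributions at w = 20/13 gives (252/13)*sqrt(13).

Continued minus principal equals (252/13)*sqrt(13).


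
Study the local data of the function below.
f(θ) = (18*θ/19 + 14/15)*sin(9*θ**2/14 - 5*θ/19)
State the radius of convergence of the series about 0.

The factor sin(9*θ**2/14 - 5*θ/19) is entire and contributes no finite singular point.
The polynomial part has no poles.
No finite singular points: the Taylor series at 0 converges everywhere.

The radius of convergence is infinite.


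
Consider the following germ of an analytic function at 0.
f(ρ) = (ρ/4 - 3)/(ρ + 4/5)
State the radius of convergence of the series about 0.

The radius of convergence is 4/5.

Denominator factor (ρ + 4/5): pole of order 1 at -4/5, modulus 4/5.
The radius of convergence is the smallest modulus among the singular points: 4/5.


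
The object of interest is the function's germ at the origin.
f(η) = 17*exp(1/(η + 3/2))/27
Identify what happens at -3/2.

The exponent 1/(η - (-3/2)) has a pole at -3/2, so exp(1/(η - (-3/2))) takes every nonzero value near it: an essential singularity (not a pole of any order).

The point is an essential singularity.


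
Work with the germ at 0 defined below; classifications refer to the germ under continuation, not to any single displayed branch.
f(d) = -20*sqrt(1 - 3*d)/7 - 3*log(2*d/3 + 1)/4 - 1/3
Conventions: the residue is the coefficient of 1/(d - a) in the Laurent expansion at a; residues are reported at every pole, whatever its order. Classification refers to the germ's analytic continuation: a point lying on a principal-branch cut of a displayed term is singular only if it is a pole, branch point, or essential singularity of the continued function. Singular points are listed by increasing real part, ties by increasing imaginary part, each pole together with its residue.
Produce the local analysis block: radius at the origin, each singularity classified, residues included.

Radius of convergence at 0: 1/3.
At -3/2: a logarithmic branch point.
At 1/3: an algebraic (square-root) branch point.

Branch term (-20/7)*sqrt(1 - d/(1/3)): its argument vanishes at d = 1/3, a square-root branch point, modulus 1/3.
Branch term (-3/4)*log(1 - d/(-3/2)): its argument vanishes at d = -3/2, a logarithmic branch point, modulus 3/2.
The radius of convergence is the smallest modulus among the singular points: 1/3.
List the singular points by increasing real part (a conjugate pair: the negative imaginary part first).


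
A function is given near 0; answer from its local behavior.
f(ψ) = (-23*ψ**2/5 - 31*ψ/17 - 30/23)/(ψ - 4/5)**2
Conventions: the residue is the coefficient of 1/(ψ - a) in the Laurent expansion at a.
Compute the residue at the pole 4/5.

The residue is -3903/425.

At the order-2 pole 4/5 set g(ψ) = (ψ - (4/5))^2*f(ψ) = -23*ψ**2/5 - 31*ψ/17 - 30/23.
Order-2 pole: residue = g'(a); g'(4/5) = -3903/425, so the residue is -3903/425.


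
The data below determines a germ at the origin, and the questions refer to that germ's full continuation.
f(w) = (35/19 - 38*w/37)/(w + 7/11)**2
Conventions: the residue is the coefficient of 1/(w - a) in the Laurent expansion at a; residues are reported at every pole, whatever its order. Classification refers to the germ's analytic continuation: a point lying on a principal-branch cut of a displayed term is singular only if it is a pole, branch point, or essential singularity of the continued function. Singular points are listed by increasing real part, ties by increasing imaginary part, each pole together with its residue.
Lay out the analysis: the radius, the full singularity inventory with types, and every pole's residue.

Denominator factor (w + 7/11)^2: pole of order 2 at -7/11, modulus 7/11.
The radius of convergence is the smallest modulus among the singular points: 7/11.
At the order-2 pole -7/11 set g(w) = (w - (-7/11))^2*f(w) = 35/19 - 38*w/37.
Order-2 pole: residue = g'(a); g'(-7/11) = -38/37, so the residue is -38/37.

Radius of convergence at 0: 7/11.
At -7/11: a pole of order 2; residue -38/37.


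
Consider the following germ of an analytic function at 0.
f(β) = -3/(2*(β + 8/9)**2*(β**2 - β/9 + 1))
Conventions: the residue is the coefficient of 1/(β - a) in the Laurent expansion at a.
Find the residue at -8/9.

At the order-2 pole -8/9 set g(β) = (β - (-8/9))^2*f(β) = -3/(2*(β**2 - β/9 + 1)).
Order-2 pole: residue = g'(a); g'(-8/9) = -27/34, so the residue is -27/34.

The residue is -27/34.


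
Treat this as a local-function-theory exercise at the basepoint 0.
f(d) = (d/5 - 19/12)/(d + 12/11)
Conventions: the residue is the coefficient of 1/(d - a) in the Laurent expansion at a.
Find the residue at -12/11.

The residue is -1189/660.

At the order-1 pole -12/11 set g(d) = (d - (-12/11))*f(d) = d/5 - 19/12.
Simple pole: residue = g(a) at a = -12/11, which is -1189/660.


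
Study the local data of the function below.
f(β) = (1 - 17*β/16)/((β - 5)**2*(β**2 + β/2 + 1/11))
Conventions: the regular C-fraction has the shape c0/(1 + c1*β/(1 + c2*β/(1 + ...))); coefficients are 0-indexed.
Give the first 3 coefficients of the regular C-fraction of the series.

The regular C-fraction coefficients are [11/25, 493/80, -5793/2320].

Taylor coefficients (expand at 0): a_0 = 11/25, a_1 = -5423/2000, a_2 = 198781/20000.
c0 = a_0 = 11/25. Peel one level at a time: if S = 1 + c*β/S' with S'(0) = 1, then c is the β-coefficient of S and S' = c*β/(S - 1).
S_1 = c0/f = 1 + (493/80)*β + (98481/6400)*β^2 + ...; c1 = 493/80.
S_2 = c1*β/(S_1 - 1) = 1 + (-5793/2320)*β + ...; c2 = -5793/2320.
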